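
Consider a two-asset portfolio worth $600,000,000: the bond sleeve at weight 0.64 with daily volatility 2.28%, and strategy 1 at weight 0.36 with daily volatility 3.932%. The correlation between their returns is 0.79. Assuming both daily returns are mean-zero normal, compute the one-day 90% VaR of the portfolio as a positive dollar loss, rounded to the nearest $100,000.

$20,900,000

σ_p² = 0.64²·2.28² + 0.36²·3.932² + 2·0.79·0.64·0.36·2.28·3.932 = 7.3965 (%²).
σ_p = √7.3965 = 2.720%.
At 90%, z = 1.282.
VaR = 1.282 × 2.720% = 3.487%; on $600,000,000 that is $20,922,000.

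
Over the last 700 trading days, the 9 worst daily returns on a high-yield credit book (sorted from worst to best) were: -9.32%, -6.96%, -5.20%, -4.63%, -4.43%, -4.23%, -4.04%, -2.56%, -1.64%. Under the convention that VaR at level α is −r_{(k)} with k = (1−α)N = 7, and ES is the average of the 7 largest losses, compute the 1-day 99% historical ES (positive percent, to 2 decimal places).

The 7 worst returns sum to -38.81%.
ES = −(-38.81%) / 7 = 5.5442…% ≈ 5.54%.

5.54%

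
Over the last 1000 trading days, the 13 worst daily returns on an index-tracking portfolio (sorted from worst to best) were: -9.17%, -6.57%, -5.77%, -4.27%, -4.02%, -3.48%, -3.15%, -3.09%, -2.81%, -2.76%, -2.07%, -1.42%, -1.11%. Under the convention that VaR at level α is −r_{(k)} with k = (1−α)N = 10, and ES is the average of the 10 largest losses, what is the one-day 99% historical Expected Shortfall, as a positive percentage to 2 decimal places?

The 10 worst returns sum to -45.09%.
ES = −(-45.09%) / 10 = 4.509% ≈ 4.51%.

4.51%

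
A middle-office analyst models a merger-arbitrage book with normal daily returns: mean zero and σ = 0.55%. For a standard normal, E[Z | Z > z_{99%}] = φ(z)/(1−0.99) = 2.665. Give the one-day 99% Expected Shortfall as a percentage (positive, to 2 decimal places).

1.47%

ES = 0.55% × 2.665 = 1.466%.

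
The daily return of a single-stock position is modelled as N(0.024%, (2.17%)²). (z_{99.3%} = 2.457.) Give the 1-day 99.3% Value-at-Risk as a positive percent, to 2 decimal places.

VaR = −μ + z·σ = −(0.024%) + 2.457 × 2.17% = 5.308%.

5.31%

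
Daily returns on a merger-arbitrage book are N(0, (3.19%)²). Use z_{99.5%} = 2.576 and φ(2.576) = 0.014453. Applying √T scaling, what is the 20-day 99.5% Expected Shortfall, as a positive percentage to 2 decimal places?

σ_{20d} = 3.19% × √20 = 14.266%.
ES multiplier = φ(z)/(1−α) = 0.014453/0.005 = 2.891.
ES = 14.266% × 2.891 = 41.243%.

41.24%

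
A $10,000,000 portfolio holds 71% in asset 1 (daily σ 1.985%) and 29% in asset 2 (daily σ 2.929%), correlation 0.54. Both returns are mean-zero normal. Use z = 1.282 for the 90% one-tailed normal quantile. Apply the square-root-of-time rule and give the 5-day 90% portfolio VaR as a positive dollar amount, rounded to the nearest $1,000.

σ_p = √(0.71²·1.985² + 0.29²·2.929² + 2·0.54·0.71·0.29·1.985·2.929) = 2.000%.
σ_{5d} = 2.000% × √5 = 4.472%.
VaR = 1.282 × 4.472% = 5.733%; on $10,000,000 that is $573,300.

$573,000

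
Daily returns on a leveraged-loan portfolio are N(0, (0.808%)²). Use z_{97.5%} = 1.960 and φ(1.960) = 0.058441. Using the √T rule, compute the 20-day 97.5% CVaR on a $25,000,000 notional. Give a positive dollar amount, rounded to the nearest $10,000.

$2,110,000

σ_{20d} = 0.808% × √20 = 3.613%.
ES multiplier = φ(z)/(1−α) = 0.058441/0.025 = 2.338.
ES = 3.613% × 2.338 = 8.447%; on $25,000,000: $2,111,750.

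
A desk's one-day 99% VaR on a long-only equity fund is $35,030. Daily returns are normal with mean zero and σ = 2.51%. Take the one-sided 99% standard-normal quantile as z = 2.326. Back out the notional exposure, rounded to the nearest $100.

$600,000

VaR as a fraction of value: z·σ = 2.326 × 2.51% = 5.83826%.
Position = $35,030 / 0.0583826 = $600,008.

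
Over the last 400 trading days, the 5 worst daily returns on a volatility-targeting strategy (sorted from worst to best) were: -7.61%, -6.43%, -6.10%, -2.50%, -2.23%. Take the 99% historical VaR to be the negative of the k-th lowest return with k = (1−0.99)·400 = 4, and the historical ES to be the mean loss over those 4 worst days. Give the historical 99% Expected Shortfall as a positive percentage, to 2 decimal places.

5.66%

The 4 worst returns sum to -22.64%.
ES = −(-22.64%) / 4 = 5.66%.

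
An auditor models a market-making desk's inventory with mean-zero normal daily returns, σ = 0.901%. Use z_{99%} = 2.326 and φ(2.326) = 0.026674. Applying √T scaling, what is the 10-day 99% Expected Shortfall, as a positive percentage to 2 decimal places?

σ_{10d} = 0.901% × √10 = 2.849%.
ES multiplier = φ(z)/(1−α) = 0.026674/0.01 = 2.667.
ES = 2.849% × 2.667 = 7.598%.

7.60%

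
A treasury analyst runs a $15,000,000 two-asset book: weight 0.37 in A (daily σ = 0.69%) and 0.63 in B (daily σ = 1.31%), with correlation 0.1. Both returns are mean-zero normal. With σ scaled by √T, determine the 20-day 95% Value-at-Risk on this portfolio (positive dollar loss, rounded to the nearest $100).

$979,800

σ_p = √(0.37²·0.69² + 0.63²·1.31² + 2·0.1·0.37·0.63·0.69·1.31) = 0.888%.
σ_{20d} = 0.888% × √20 = 3.971%.
z(95%) = 1.645.
VaR = 1.645 × 3.971% = 6.532%; on $15,000,000 that is $979,800.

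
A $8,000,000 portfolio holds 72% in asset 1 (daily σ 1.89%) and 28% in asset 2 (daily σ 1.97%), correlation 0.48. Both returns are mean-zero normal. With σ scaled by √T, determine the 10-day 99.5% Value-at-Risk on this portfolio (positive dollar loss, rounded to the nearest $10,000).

σ_p = √(0.72²·1.89² + 0.28²·1.97² + 2·0.48·0.72·0.28·1.89·1.97) = 1.696%.
σ_{10d} = 1.696% × √10 = 5.363%.
z(99.5%) = 2.576.
VaR = 2.576 × 5.363% = 13.815%; on $8,000,000 that is $1,105,200.

$1,110,000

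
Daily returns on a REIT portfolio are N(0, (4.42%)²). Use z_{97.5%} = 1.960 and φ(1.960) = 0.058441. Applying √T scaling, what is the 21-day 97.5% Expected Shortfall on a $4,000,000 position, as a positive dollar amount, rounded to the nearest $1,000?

σ_{21d} = 4.42% × √21 = 20.255%.
ES multiplier = φ(z)/(1−α) = 0.058441/0.025 = 2.338.
ES = 20.255% × 2.338 = 47.356%; on $4,000,000: $1,894,240.

$1,894,000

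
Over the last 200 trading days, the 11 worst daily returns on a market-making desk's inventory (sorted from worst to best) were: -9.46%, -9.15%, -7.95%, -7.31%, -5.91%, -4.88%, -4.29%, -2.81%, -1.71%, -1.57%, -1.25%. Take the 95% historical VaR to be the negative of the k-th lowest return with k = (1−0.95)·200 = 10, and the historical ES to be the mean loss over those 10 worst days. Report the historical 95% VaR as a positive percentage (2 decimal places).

1.57%

k = 10; the 10th lowest return is -1.57%, so VaR = 1.57%.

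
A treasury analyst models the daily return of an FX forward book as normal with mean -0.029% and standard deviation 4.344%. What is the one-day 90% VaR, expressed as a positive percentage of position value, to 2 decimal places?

5.60%

At 90% one-sided, z = 1.282.
VaR = −μ + z·σ = −(-0.029%) + 1.282 × 4.344% = 5.598%.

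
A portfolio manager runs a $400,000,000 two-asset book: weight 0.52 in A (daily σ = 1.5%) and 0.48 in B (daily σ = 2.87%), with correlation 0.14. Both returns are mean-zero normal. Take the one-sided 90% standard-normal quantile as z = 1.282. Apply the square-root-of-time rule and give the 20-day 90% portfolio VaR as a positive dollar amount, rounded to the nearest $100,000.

$38,400,000

σ_p = √(0.52²·1.5² + 0.48²·2.87² + 2·0.14·0.52·0.48·1.5·2.87) = 1.675%.
σ_{20d} = 1.675% × √20 = 7.491%.
VaR = 1.282 × 7.491% = 9.603%; on $400,000,000 that is $38,412,000.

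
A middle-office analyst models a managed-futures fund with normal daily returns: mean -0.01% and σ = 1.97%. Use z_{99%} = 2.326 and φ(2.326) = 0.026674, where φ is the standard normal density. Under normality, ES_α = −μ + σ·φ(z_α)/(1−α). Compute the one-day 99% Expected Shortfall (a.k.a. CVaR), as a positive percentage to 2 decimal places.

5.26%

Tail multiplier: φ(z)/(1−α) = 0.026674 / 0.01 = 2.667.
ES = −(-0.01%) + 1.97% × 2.667 = 5.264%.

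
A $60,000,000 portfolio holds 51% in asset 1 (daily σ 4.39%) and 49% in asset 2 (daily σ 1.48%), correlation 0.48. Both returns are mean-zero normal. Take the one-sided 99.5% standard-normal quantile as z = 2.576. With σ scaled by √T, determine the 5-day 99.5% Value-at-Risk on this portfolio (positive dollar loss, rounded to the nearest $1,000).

$9,207,000

σ_p = √(0.51²·4.39² + 0.49²·1.48² + 2·0.48·0.51·0.49·4.39·1.48) = 2.664%.
σ_{5d} = 2.664% × √5 = 5.957%.
VaR = 2.576 × 5.957% = 15.345%; on $60,000,000 that is $9,207,000.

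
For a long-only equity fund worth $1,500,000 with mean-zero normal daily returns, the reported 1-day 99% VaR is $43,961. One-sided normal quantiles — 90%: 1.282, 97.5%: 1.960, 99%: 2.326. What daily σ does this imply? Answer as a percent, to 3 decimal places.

1.260%

VaR as a fraction: $43,961 / $1,500,000 = 2.931%.
σ = VaR / z = 2.931% / 2.326 = 1.260%.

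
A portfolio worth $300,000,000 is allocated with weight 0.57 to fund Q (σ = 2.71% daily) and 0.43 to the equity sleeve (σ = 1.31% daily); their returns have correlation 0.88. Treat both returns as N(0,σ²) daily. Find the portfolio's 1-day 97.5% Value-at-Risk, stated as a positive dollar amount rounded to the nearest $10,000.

σ_p² = 0.57²·2.71² + 0.43²·1.31² + 2·0.88·0.57·0.43·2.71·1.31 = 4.2348 (%²).
σ_p = √4.2348 = 2.058%.
At 97.5%, z = 1.960.
VaR = 1.960 × 2.058% = 4.034%; on $300,000,000 that is $12,102,000.

$12,100,000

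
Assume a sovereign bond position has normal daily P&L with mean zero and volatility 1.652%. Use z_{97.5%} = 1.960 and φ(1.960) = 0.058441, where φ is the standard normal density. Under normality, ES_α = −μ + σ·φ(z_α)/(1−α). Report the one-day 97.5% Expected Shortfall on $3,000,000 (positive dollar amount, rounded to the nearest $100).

Tail multiplier: φ(z)/(1−α) = 0.058441 / 0.025 = 2.338.
ES = 1.652% × 2.338 = 3.862%.
On $3,000,000: 0.03862 × $3,000,000 = $115,860.

$115,900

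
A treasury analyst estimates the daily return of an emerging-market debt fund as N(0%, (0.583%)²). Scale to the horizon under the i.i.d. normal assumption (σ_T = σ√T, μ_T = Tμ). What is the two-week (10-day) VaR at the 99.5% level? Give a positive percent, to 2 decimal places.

4.75%

At 99.5%, z = 2.576.
σ_{10d} = 0.583% × √10 = 1.844%.
VaR = 2.576 × 1.844% = 4.750%.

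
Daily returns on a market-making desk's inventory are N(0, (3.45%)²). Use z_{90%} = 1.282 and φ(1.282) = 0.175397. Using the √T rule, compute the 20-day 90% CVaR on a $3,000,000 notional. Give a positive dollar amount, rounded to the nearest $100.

$811,900

σ_{20d} = 3.45% × √20 = 15.429%.
ES multiplier = φ(z)/(1−α) = 0.175397/0.1 = 1.754.
ES = 15.429% × 1.754 = 27.062%; on $3,000,000: $811,860.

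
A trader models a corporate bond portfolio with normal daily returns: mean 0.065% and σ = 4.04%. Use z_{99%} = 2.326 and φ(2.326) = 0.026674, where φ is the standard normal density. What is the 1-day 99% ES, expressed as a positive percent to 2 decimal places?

10.71%

Tail multiplier: φ(z)/(1−α) = 0.026674 / 0.01 = 2.667.
ES = −(0.065%) + 4.04% × 2.667 = 10.710%.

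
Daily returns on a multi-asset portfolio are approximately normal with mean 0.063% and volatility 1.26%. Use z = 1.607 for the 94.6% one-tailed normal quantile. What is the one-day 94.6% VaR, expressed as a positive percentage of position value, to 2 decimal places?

VaR = −μ + z·σ = −(0.063%) + 1.607 × 1.26% = 1.962%.

1.96%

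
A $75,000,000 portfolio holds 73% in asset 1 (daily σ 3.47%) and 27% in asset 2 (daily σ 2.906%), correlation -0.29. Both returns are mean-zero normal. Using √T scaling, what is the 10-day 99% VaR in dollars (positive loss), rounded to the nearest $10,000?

σ_p = √(0.73²·3.47² + 0.27²·2.906² + 2·-0.29·0.73·0.27·3.47·2.906) = 2.425%.
σ_{10d} = 2.425% × √10 = 7.669%.
z(99%) = 2.326.
VaR = 2.326 × 7.669% = 17.838%; on $75,000,000 that is $13,378,500.

$13,380,000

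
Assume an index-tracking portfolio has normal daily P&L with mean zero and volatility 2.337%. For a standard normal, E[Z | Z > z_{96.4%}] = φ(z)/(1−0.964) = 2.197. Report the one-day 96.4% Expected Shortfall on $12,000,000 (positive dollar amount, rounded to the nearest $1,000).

$616,000

ES = 2.337% × 2.197 = 5.134%.
On $12,000,000: 0.05134 × $12,000,000 = $616,080.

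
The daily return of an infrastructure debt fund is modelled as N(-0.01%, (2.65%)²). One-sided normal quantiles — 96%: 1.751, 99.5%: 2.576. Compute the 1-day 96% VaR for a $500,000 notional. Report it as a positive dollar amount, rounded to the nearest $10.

$23,250

VaR = −μ + z·σ = −(-0.01%) + 1.751 × 2.65% = 4.650%.
On $500,000: 0.04650 × $500,000 = $23,250.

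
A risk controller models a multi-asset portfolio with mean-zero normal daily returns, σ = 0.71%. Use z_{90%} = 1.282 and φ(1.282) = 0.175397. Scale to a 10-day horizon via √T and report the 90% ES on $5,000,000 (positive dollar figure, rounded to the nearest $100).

$196,900

σ_{10d} = 0.71% × √10 = 2.245%.
ES multiplier = φ(z)/(1−α) = 0.175397/0.1 = 1.754.
ES = 2.245% × 1.754 = 3.938%; on $5,000,000: $196,900.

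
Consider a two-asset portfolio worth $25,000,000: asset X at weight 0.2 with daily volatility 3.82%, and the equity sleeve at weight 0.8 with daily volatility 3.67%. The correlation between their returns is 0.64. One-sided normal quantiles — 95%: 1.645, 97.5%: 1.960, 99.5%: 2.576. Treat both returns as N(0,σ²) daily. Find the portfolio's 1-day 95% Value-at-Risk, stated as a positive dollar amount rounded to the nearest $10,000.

σ_p² = 0.2²·3.82² + 0.8²·3.67² + 2·0.64·0.2·0.8·3.82·3.67 = 12.0750 (%²).
σ_p = √12.0750 = 3.475%.
VaR = 1.645 × 3.475% = 5.716%; on $25,000,000 that is $1,429,000.

$1,430,000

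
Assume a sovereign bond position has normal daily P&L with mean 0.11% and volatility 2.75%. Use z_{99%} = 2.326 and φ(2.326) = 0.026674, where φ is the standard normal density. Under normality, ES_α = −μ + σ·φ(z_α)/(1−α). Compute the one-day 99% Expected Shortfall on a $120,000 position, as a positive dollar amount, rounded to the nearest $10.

Tail multiplier: φ(z)/(1−α) = 0.026674 / 0.01 = 2.667.
ES = −(0.11%) + 2.75% × 2.667 = 7.224%.
On $120,000: 0.07224 × $120,000 = $8,669.

$8,670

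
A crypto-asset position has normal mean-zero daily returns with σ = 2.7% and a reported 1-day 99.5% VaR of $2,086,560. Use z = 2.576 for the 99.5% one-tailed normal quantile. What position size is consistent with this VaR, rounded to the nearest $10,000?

$30,000,000

VaR as a fraction of value: z·σ = 2.576 × 2.7% = 6.9552%.
Position = $2,086,560 / 0.069552 = $30,000,000.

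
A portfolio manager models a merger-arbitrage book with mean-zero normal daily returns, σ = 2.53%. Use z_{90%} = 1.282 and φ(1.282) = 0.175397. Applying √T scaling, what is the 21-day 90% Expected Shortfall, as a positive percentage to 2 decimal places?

σ_{21d} = 2.53% × √21 = 11.594%.
ES multiplier = φ(z)/(1−α) = 0.175397/0.1 = 1.754.
ES = 11.594% × 1.754 = 20.336%.

20.34%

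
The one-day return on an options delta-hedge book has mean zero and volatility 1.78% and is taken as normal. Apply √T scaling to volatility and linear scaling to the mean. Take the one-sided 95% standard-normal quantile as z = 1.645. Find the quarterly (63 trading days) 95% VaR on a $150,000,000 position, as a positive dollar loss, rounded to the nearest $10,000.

$34,860,000

σ_{63d} = 1.78% × √63 = 14.128%.
VaR = 1.645 × 14.128% = 23.241%.
On $150,000,000: 0.23241 × $150,000,000 = $34,861,500.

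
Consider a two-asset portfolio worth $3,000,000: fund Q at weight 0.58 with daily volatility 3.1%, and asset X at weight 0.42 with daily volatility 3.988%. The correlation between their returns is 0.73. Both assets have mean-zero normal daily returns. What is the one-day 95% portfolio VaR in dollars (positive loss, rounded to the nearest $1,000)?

$159,000

σ_p² = 0.58²·3.1² + 0.42²·3.988² + 2·0.73·0.58·0.42·3.1·3.988 = 10.4352 (%²).
σ_p = √10.4352 = 3.230%.
At 95%, z = 1.645.
VaR = 1.645 × 3.230% = 5.313%; on $3,000,000 that is $159,390.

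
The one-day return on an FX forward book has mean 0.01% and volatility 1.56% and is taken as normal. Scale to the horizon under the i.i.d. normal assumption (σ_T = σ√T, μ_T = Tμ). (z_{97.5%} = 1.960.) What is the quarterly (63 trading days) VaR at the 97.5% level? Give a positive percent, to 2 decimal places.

σ_{63d} = 1.56% × √63 = 12.382%; μ_{63d} = 63 × 0.01% = 0.630%.
VaR = −(0.630%) + 1.960 × 12.382% = 23.639%.

23.64%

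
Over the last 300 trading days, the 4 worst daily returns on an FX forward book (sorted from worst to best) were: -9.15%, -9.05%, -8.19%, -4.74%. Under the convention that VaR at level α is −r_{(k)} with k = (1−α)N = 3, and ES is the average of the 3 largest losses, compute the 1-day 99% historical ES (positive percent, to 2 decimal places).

8.80%

The 3 worst returns sum to -26.39%.
ES = −(-26.39%) / 3 = 8.7966…% ≈ 8.80%.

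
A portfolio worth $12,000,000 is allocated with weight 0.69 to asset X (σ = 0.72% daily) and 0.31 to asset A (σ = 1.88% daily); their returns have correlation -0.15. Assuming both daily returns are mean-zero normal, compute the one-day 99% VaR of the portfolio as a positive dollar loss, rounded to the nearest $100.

σ_p² = 0.69²·0.72² + 0.31²·1.88² + 2·-0.15·0.69·0.31·0.72·1.88 = 0.4996 (%²).
σ_p = √0.4996 = 0.707%.
At 99%, z = 2.326.
VaR = 2.326 × 0.707% = 1.644%; on $12,000,000 that is $197,280.

$197,300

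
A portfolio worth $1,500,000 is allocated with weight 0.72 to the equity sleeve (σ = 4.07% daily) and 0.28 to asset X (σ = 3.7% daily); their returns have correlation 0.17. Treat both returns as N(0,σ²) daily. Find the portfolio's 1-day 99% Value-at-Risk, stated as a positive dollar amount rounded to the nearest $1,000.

$114,000

σ_p² = 0.72²·4.07² + 0.28²·3.7² + 2·0.17·0.72·0.28·4.07·3.7 = 10.6927 (%²).
σ_p = √10.6927 = 3.270%.
At 99%, z = 2.326.
VaR = 2.326 × 3.270% = 7.606%; on $1,500,000 that is $114,090.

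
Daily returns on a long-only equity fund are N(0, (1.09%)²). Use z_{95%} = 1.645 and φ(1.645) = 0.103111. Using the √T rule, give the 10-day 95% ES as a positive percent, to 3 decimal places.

7.108%

σ_{10d} = 1.09% × √10 = 3.447%.
ES multiplier = φ(z)/(1−α) = 0.103111/0.05 = 2.062.
ES = 3.447% × 2.062 = 7.108%.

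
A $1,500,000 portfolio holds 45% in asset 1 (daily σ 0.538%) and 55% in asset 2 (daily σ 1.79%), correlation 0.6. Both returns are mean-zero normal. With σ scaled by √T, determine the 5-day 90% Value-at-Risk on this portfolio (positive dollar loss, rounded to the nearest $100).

$49,300

σ_p = √(0.45²·0.538² + 0.55²·1.79² + 2·0.6·0.45·0.55·0.538·1.79) = 1.146%.
σ_{5d} = 1.146% × √5 = 2.563%.
z(90%) = 1.282.
VaR = 1.282 × 2.563% = 3.286%; on $1,500,000 that is $49,290.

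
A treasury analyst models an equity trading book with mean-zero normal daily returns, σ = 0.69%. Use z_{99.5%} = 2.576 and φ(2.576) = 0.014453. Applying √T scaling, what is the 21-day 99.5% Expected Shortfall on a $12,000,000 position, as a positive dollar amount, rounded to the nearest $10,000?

$1,100,000

σ_{21d} = 0.69% × √21 = 3.162%.
ES multiplier = φ(z)/(1−α) = 0.014453/0.005 = 2.891.
ES = 3.162% × 2.891 = 9.141%; on $12,000,000: $1,096,920.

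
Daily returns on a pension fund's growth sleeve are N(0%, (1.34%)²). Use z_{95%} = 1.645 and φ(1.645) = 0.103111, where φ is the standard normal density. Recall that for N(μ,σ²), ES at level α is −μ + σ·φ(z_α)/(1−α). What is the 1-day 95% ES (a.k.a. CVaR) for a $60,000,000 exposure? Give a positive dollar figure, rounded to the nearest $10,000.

Tail multiplier: φ(z)/(1−α) = 0.103111 / 0.05 = 2.062.
ES = 1.34% × 2.062 = 2.763%.
On $60,000,000: 0.02763 × $60,000,000 = $1,657,800.

$1,660,000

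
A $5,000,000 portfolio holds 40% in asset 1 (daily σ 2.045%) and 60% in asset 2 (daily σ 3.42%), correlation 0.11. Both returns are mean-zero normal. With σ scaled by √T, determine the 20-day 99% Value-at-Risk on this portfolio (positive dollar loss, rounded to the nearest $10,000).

$1,190,000

σ_p = √(0.4²·2.045² + 0.6²·3.42² + 2·0.11·0.4·0.6·2.045·3.42) = 2.291%.
σ_{20d} = 2.291% × √20 = 10.246%.
z(99%) = 2.326.
VaR = 2.326 × 10.246% = 23.832%; on $5,000,000 that is $1,191,600.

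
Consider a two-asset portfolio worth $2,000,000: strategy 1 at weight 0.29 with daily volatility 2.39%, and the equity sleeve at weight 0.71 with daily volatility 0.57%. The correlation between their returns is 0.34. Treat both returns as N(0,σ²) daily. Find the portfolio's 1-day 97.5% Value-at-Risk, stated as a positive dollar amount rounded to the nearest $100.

σ_p² = 0.29²·2.39² + 0.71²·0.57² + 2·0.34·0.29·0.71·2.39·0.57 = 0.8349 (%²).
σ_p = √0.8349 = 0.914%.
At 97.5%, z = 1.960.
VaR = 1.960 × 0.914% = 1.791%; on $2,000,000 that is $35,820.

$35,800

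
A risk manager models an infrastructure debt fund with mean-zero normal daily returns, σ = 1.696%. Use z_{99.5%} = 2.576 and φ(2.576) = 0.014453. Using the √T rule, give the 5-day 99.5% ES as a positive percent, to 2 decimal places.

σ_{5d} = 1.696% × √5 = 3.792%.
ES multiplier = φ(z)/(1−α) = 0.014453/0.005 = 2.891.
ES = 3.792% × 2.891 = 10.963%.

10.96%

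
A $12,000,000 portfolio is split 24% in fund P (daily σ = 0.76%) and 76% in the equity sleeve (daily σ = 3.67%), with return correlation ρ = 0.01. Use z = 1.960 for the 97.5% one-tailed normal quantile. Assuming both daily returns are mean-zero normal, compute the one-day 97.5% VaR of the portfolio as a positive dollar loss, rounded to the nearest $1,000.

$658,000

σ_p² = 0.24²·0.76² + 0.76²·3.67² + 2·0.01·0.24·0.76·0.76·3.67 = 7.8231 (%²).
σ_p = √7.8231 = 2.797%.
VaR = 1.960 × 2.797% = 5.482%; on $12,000,000 that is $657,840.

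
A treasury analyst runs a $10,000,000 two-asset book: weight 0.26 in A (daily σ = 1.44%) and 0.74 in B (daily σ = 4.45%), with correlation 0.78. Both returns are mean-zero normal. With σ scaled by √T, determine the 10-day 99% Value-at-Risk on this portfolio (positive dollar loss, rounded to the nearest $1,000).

$2,643,000

σ_p = √(0.26²·1.44² + 0.74²·4.45² + 2·0.78·0.26·0.74·1.44·4.45) = 3.593%.
σ_{10d} = 3.593% × √10 = 11.362%.
z(99%) = 2.326.
VaR = 2.326 × 11.362% = 26.428%; on $10,000,000 that is $2,642,800.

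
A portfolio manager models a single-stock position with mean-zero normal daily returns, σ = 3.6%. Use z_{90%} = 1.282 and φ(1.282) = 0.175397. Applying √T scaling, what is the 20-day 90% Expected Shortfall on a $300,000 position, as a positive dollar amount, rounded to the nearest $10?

$84,720

σ_{20d} = 3.6% × √20 = 16.100%.
ES multiplier = φ(z)/(1−α) = 0.175397/0.1 = 1.754.
ES = 16.100% × 1.754 = 28.239%; on $300,000: $84,717.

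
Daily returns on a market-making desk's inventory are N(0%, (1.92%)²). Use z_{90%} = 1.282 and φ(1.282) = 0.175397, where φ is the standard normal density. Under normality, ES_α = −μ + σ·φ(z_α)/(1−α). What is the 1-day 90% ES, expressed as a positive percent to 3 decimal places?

3.368%

Tail multiplier: φ(z)/(1−α) = 0.175397 / 0.1 = 1.754.
ES = 1.92% × 1.754 = 3.368%.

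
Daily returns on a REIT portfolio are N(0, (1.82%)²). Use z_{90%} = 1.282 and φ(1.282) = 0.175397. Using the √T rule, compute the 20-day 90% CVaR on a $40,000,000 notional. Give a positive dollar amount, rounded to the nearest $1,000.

$5,710,000

σ_{20d} = 1.82% × √20 = 8.139%.
ES multiplier = φ(z)/(1−α) = 0.175397/0.1 = 1.754.
ES = 8.139% × 1.754 = 14.276%; on $40,000,000: $5,710,400.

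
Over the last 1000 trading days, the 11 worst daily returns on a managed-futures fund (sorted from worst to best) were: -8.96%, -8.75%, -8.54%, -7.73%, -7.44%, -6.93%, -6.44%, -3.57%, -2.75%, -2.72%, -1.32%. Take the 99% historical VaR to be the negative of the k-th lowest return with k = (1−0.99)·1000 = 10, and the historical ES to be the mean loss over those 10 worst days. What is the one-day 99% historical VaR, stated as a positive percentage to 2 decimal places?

k = 10; the 10th lowest return is -2.72%, so VaR = 2.72%.

2.72%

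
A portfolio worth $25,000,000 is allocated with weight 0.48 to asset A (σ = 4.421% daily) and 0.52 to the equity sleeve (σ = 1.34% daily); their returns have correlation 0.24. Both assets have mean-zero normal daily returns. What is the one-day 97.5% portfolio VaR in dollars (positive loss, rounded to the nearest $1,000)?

$1,170,000

σ_p² = 0.48²·4.421² + 0.52²·1.34² + 2·0.24·0.48·0.52·4.421·1.34 = 5.6985 (%²).
σ_p = √5.6985 = 2.387%.
At 97.5%, z = 1.960.
VaR = 1.960 × 2.387% = 4.679%; on $25,000,000 that is $1,169,750.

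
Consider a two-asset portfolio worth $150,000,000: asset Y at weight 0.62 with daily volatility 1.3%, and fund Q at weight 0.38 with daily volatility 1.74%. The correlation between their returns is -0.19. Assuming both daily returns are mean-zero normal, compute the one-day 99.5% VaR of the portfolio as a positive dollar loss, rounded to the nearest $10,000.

σ_p² = 0.62²·1.3² + 0.38²·1.74² + 2·-0.19·0.62·0.38·1.3·1.74 = 0.8843 (%²).
σ_p = √0.8843 = 0.940%.
At 99.5%, z = 2.576.
VaR = 2.576 × 0.940% = 2.421%; on $150,000,000 that is $3,631,500.

$3,630,000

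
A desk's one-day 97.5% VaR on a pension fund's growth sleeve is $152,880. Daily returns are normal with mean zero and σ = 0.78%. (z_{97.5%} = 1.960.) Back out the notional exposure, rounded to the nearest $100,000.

VaR as a fraction of value: z·σ = 1.960 × 0.78% = 1.5288%.
Position = $152,880 / 0.015288 = $10,000,000.

$10,000,000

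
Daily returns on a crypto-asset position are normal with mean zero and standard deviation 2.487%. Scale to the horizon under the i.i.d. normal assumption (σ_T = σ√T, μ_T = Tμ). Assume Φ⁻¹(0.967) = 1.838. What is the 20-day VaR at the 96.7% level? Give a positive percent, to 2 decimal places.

20.44%

σ_{20d} = 2.487% × √20 = 11.122%.
VaR = 1.838 × 11.122% = 20.442%.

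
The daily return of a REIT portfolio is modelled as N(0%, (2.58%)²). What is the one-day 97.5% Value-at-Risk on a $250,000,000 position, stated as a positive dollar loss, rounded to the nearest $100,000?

At 97.5% one-sided, z = 1.960.
VaR = z·σ = 1.960 × 2.58% = 5.057%.
On $250,000,000: 0.05057 × $250,000,000 = $12,642,500.

$12,600,000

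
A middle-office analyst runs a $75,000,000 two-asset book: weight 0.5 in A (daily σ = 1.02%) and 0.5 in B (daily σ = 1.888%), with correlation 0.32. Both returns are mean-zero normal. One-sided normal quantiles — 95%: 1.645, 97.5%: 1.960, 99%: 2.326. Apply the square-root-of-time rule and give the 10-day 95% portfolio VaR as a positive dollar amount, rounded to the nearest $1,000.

$4,713,000

σ_p = √(0.5²·1.02² + 0.5²·1.888² + 2·0.32·0.5·0.5·1.02·1.888) = 1.208%.
σ_{10d} = 1.208% × √10 = 3.820%.
VaR = 1.645 × 3.820% = 6.284%; on $75,000,000 that is $4,713,000.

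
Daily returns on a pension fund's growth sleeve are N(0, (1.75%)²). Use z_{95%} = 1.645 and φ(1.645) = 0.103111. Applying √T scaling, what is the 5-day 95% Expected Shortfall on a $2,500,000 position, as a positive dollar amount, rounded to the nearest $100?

$201,700

σ_{5d} = 1.75% × √5 = 3.913%.
ES multiplier = φ(z)/(1−α) = 0.103111/0.05 = 2.062.
ES = 3.913% × 2.062 = 8.069%; on $2,500,000: $201,725.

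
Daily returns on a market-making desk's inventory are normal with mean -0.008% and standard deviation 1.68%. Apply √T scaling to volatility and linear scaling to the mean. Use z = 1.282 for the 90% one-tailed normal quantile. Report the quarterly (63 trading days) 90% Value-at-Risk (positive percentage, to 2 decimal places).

σ_{63d} = 1.68% × √63 = 13.335%; μ_{63d} = 63 × -0.008% = -0.504%.
VaR = −(-0.504%) + 1.282 × 13.335% = 17.599%.

17.60%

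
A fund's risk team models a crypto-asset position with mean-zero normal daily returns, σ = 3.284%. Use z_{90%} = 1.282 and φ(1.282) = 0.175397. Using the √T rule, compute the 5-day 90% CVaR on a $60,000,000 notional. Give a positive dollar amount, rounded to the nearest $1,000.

$7,728,000

σ_{5d} = 3.284% × √5 = 7.343%.
ES multiplier = φ(z)/(1−α) = 0.175397/0.1 = 1.754.
ES = 7.343% × 1.754 = 12.880%; on $60,000,000: $7,728,000.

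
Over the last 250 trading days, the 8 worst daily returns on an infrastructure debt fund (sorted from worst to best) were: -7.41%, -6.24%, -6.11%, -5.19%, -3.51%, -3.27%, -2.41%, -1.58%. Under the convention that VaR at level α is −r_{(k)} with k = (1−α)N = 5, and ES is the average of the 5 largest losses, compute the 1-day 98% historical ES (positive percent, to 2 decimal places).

The 5 worst returns sum to -28.46%.
ES = −(-28.46%) / 5 = 5.692% ≈ 5.69%.

5.69%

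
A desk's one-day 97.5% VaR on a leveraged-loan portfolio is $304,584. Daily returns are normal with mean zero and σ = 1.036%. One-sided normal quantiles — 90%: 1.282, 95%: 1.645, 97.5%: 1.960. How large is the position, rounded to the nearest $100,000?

VaR as a fraction of value: z·σ = 1.960 × 1.036% = 2.03056%.
Position = $304,584 / 0.0203056 = $15,000,000.

$15,000,000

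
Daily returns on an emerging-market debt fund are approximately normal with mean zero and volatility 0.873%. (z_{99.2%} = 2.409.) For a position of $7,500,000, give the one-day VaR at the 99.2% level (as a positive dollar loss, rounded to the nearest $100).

$157,700

VaR = z·σ = 2.409 × 0.873% = 2.103%.
On $7,500,000: 0.02103 × $7,500,000 = $157,725.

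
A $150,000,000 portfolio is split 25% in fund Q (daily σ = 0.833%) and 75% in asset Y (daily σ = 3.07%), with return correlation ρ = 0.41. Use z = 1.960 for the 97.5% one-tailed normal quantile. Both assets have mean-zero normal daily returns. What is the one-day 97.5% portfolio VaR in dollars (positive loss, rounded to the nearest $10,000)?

$7,040,000

σ_p² = 0.25²·0.833² + 0.75²·3.07² + 2·0.41·0.25·0.75·0.833·3.07 = 5.7381 (%²).
σ_p = √5.7381 = 2.395%.
VaR = 1.960 × 2.395% = 4.694%; on $150,000,000 that is $7,041,000.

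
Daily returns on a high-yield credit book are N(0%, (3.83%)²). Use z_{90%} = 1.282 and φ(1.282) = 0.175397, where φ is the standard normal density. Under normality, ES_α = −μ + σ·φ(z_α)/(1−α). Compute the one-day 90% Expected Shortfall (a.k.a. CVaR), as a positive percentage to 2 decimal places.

Tail multiplier: φ(z)/(1−α) = 0.175397 / 0.1 = 1.754.
ES = 3.83% × 1.754 = 6.718%.

6.72%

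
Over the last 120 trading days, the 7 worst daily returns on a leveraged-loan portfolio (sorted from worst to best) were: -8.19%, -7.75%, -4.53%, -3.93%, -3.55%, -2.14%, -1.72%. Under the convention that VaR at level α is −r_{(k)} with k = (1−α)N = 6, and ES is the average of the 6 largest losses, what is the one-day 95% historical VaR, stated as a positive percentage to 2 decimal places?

k = 6; the 6th lowest return is -2.14%, so VaR = 2.14%.

2.14%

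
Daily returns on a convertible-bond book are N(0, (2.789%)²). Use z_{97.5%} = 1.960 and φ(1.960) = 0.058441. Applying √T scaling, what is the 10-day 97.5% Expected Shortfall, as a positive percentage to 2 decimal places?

20.62%

σ_{10d} = 2.789% × √10 = 8.820%.
ES multiplier = φ(z)/(1−α) = 0.058441/0.025 = 2.338.
ES = 8.820% × 2.338 = 20.621%.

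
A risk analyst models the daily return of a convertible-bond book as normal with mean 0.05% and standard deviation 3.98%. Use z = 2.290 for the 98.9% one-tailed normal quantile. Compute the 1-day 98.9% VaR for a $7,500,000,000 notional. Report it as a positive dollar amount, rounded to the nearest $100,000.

VaR = −μ + z·σ = −(0.05%) + 2.290 × 3.98% = 9.064%.
On $7,500,000,000: 0.09064 × $7,500,000,000 = $679,800,000.

$679,800,000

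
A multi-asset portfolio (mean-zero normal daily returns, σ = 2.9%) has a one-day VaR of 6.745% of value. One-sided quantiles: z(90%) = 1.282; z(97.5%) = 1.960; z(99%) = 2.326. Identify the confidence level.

Implied z = VaR/σ = 6.745 / 2.9 = 2.326.
This matches z(99%) = 2.326.

99%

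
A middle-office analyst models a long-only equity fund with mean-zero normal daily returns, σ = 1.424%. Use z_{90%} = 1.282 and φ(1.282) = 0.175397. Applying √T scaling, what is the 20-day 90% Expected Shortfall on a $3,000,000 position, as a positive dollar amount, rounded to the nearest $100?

$335,100

σ_{20d} = 1.424% × √20 = 6.368%.
ES multiplier = φ(z)/(1−α) = 0.175397/0.1 = 1.754.
ES = 6.368% × 1.754 = 11.169%; on $3,000,000: $335,070.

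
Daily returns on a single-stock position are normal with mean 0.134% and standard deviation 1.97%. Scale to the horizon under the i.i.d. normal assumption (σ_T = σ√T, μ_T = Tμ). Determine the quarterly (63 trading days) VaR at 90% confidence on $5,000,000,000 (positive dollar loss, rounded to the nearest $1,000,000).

$580,000,000

At 90%, z = 1.282.
σ_{63d} = 1.97% × √63 = 15.636%; μ_{63d} = 63 × 0.134% = 8.442%.
VaR = −(8.442%) + 1.282 × 15.636% = 11.603%.
On $5,000,000,000: 0.11603 × $5,000,000,000 = $580,150,000.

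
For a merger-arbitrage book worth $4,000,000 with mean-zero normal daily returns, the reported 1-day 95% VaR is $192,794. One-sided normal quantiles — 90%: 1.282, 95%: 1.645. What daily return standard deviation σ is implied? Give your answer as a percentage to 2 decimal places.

VaR as a fraction: $192,794 / $4,000,000 = 4.820%.
σ = VaR / z = 4.820% / 1.645 = 2.930%.

2.93%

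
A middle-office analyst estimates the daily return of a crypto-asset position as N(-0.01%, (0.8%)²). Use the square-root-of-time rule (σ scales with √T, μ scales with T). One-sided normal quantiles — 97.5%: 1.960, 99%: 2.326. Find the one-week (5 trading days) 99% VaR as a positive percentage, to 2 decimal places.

σ_{5d} = 0.8% × √5 = 1.789%; μ_{5d} = 5 × -0.01% = -0.050%.
VaR = −(-0.050%) + 2.326 × 1.789% = 4.211%.

4.21%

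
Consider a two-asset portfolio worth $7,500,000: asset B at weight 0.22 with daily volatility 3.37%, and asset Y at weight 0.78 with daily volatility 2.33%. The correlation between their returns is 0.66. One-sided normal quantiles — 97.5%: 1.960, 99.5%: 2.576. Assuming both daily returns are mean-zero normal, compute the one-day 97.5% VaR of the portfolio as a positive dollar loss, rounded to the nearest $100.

$348,800

σ_p² = 0.22²·3.37² + 0.78²·2.33² + 2·0.66·0.22·0.78·3.37·2.33 = 5.6312 (%²).
σ_p = √5.6312 = 2.373%.
VaR = 1.960 × 2.373% = 4.651%; on $7,500,000 that is $348,825.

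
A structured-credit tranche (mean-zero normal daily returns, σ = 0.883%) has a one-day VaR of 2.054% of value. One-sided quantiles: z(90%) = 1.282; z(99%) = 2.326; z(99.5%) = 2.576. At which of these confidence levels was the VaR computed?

99%

Implied z = VaR/σ = 2.054 / 0.883 = 2.326.
This matches z(99%) = 2.326.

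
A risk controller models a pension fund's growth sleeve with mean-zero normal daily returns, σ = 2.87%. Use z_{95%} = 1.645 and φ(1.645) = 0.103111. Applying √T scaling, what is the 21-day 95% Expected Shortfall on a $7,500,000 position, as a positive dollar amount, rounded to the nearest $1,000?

σ_{21d} = 2.87% × √21 = 13.152%.
ES multiplier = φ(z)/(1−α) = 0.103111/0.05 = 2.062.
ES = 13.152% × 2.062 = 27.119%; on $7,500,000: $2,033,925.

$2,034,000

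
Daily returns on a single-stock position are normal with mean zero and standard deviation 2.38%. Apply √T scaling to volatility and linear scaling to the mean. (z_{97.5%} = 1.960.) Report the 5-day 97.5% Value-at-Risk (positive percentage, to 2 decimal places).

10.43%

σ_{5d} = 2.38% × √5 = 5.322%.
VaR = 1.960 × 5.322% = 10.431%.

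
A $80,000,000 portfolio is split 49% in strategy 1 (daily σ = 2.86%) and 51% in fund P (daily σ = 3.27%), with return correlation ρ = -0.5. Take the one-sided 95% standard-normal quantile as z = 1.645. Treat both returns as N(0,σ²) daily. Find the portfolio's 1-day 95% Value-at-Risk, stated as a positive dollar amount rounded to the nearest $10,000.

σ_p² = 0.49²·2.86² + 0.51²·3.27² + 2·-0.5·0.49·0.51·2.86·3.27 = 2.4080 (%²).
σ_p = √2.4080 = 1.552%.
VaR = 1.645 × 1.552% = 2.553%; on $80,000,000 that is $2,042,400.

$2,040,000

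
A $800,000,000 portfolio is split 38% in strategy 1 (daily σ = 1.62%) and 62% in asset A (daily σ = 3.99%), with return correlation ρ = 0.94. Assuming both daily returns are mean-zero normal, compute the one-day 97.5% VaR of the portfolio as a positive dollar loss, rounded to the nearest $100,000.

$48,000,000

σ_p² = 0.38²·1.62² + 0.62²·3.99² + 2·0.94·0.38·0.62·1.62·3.99 = 9.3616 (%²).
σ_p = √9.3616 = 3.060%.
At 97.5%, z = 1.960.
VaR = 1.960 × 3.060% = 5.998%; on $800,000,000 that is $47,984,000.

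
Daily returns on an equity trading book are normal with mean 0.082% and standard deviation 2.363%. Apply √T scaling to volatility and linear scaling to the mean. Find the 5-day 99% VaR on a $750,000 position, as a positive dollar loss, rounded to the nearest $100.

At 99%, z = 2.326.
σ_{5d} = 2.363% × √5 = 5.284%; μ_{5d} = 5 × 0.082% = 0.410%.
VaR = −(0.410%) + 2.326 × 5.284% = 11.881%.
On $750,000: 0.11881 × $750,000 = $89,108.

$89,100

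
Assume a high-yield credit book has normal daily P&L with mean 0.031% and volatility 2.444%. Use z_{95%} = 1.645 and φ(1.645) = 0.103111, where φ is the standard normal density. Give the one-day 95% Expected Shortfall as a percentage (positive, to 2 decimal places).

5.01%

Tail multiplier: φ(z)/(1−α) = 0.103111 / 0.05 = 2.062.
ES = −(0.031%) + 2.444% × 2.062 = 5.009%.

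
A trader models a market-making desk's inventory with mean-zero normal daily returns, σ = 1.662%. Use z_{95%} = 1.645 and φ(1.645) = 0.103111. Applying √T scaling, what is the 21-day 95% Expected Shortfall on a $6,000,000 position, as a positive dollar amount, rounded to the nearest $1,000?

$942,000

σ_{21d} = 1.662% × √21 = 7.616%.
ES multiplier = φ(z)/(1−α) = 0.103111/0.05 = 2.062.
ES = 7.616% × 2.062 = 15.704%; on $6,000,000: $942,240.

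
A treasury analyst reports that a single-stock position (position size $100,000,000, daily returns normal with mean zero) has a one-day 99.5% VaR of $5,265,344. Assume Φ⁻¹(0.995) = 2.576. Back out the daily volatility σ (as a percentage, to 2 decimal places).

VaR as a fraction: $5,265,344 / $100,000,000 = 5.265%.
σ = VaR / z = 5.265% / 2.576 = 2.044%.

2.04%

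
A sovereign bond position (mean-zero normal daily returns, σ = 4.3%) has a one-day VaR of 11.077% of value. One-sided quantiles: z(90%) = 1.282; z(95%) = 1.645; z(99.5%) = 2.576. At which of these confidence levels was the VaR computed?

99.5%

Implied z = VaR/σ = 11.077 / 4.3 = 2.576.
This matches z(99.5%) = 2.576.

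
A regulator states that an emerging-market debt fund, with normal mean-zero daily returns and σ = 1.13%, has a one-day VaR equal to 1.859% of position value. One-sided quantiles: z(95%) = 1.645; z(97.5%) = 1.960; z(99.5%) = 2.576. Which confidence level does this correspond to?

Implied z = VaR/σ = 1.859 / 1.13 = 1.645.
This matches z(95%) = 1.645.

95%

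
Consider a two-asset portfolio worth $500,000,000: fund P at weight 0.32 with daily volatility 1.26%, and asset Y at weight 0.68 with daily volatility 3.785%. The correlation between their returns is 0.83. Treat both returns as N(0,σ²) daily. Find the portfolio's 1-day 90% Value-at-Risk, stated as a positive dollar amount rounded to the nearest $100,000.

σ_p² = 0.32²·1.26² + 0.68²·3.785² + 2·0.83·0.32·0.68·1.26·3.785 = 8.5097 (%²).
σ_p = √8.5097 = 2.917%.
At 90%, z = 1.282.
VaR = 1.282 × 2.917% = 3.740%; on $500,000,000 that is $18,700,000.

$18,700,000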